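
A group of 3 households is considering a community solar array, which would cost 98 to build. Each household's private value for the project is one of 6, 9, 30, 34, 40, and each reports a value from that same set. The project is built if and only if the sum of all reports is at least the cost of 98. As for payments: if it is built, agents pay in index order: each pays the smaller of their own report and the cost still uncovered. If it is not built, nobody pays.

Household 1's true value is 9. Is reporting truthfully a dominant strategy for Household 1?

Check each profile of the others' reports and compare truth against every alternative report.
Others report (6, 6): truth gives 0, best alternative gives 0.
Others report (6, 9): truth gives 0, best alternative gives 0.
Others report (6, 30): truth gives 0, best alternative gives 0.
Others report (6, 34): truth gives 0, best alternative gives 0.
Others report (6, 40): truth gives 0, best alternative gives 0.
Others report (9, 6): truth gives 0, best alternative gives 0.
(Remaining 19 profiles checked similarly; truth is weakly best in each.)
In every case the truthful report is at least as good as any alternative, so it is a dominant strategy.

Yes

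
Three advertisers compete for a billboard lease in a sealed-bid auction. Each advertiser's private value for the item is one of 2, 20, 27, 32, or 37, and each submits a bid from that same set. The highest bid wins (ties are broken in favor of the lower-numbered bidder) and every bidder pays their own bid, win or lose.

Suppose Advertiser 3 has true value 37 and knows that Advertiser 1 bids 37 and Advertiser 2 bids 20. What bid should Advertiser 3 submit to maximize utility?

Bid 2: loses but pays 2, utility -2.
Bid 20: loses but pays 20, utility -20.
Bid 27: loses but pays 27, utility -27.
Bid 32: loses but pays 32, utility -32.
Bid 37: loses but pays 37, utility -37.
The best choice is 2 with utility -2.

2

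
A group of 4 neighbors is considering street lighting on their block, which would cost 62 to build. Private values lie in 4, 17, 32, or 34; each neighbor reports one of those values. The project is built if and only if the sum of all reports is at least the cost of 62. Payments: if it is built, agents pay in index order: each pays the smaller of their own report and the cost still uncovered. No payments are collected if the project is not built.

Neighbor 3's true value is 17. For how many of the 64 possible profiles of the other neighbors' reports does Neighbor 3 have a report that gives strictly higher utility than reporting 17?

Others report (4, 32, 32): truth gives 0; report 4 gives 13 > 0. Violating.
Others report (4, 32, 34): truth gives 0; report 4 gives 13 > 0. Violating.
Others report (4, 34, 32): truth gives 0; report 4 gives 13 > 0. Violating.
Others report (4, 34, 34): truth gives 0; report 4 gives 13 > 0. Violating.
Others report (4, 4, 4): truth gives 0; no alternative beats it.
Others report (4, 4, 17): truth gives 0; no alternative beats it.
(Checking all 64 profiles: 22 have a profitable deviation, 42 do not.)

22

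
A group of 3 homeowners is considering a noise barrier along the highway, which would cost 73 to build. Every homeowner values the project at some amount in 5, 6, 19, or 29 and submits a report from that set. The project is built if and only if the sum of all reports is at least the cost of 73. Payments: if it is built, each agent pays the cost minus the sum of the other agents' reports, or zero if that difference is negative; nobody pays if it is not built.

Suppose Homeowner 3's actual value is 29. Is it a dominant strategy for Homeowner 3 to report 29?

Yes

Check each profile of the others' reports and compare truth against every alternative report.
Others report (19, 29): truth gives 4, best alternative gives 0.
Others report (29, 19): truth gives 4, best alternative gives 0.
Others report (29, 29): truth gives 14, best alternative gives 14.
Others report (5, 5): truth gives 0, best alternative gives 0.
Others report (5, 6): truth gives 0, best alternative gives 0.
Others report (5, 19): truth gives 0, best alternative gives 0.
(Remaining 10 profiles checked similarly; truth is weakly best in each.)
In every case the truthful report is at least as good as any alternative, so it is a dominant strategy.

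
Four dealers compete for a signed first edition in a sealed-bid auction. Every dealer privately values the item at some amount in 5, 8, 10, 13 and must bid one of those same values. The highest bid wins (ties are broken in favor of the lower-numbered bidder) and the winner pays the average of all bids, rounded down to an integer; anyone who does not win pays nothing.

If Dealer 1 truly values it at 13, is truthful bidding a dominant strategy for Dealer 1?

Consider the case where Dealer 2 bids 5, Dealer 3 bids 5 and Dealer 4 bids 5.
Truthful bid 13: wins, pays 7, utility 13 - 7 = 6.
Bid 5 instead: wins, pays 5, utility 13 - 5 = 8.
Since 8 > 6, bidding 5 is strictly better here, so truthful bidding is not dominant.

No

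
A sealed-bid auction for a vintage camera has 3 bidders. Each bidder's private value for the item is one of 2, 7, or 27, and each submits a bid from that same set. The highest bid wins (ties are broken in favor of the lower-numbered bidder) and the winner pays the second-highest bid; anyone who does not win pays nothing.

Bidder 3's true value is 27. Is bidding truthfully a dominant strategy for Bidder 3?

Yes

Check each profile of the others' bids and compare truth against every alternative bid.
Others bid (2, 7): truth gives 20, best alternative gives 0.
Others bid (7, 2): truth gives 20, best alternative gives 0.
Others bid (7, 7): truth gives 20, best alternative gives 0.
Others bid (2, 2): truth gives 25, best alternative gives 25.
Others bid (2, 27): truth gives 0, best alternative gives 0.
Others bid (7, 27): truth gives 0, best alternative gives 0.
(Remaining 3 profiles checked similarly; truth is weakly best in each.)
In every case the truthful bid is at least as good as any alternative, so it is a dominant strategy.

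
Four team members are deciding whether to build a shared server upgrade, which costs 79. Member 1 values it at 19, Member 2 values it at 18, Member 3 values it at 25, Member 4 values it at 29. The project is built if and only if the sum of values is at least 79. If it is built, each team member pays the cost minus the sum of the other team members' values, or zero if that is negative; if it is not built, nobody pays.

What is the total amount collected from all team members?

Total value 91 ≥ cost 79, so it is built.
Member 1: others sum to 72; max(0, 79 - 72) = 7.
Member 2: others sum to 73; max(0, 79 - 73) = 6.
Member 3: others sum to 66; max(0, 79 - 66) = 13.
Member 4: others sum to 62; max(0, 79 - 62) = 17.
Total collected = 7 + 6 + 13 + 17 = 43.

43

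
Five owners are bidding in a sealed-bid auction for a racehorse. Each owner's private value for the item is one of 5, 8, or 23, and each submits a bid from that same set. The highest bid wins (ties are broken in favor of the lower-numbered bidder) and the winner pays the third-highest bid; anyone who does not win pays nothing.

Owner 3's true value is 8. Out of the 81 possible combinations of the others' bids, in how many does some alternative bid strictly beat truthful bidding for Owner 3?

4

Others bid (5, 5, 5, 23): truth gives 0; bid 23 gives 3 > 0. Violating.
Others bid (5, 5, 23, 5): truth gives 0; bid 23 gives 3 > 0. Violating.
Others bid (5, 8, 5, 5): truth gives 0; bid 23 gives 3 > 0. Violating.
Others bid (8, 5, 5, 5): truth gives 0; bid 23 gives 3 > 0. Violating.
Others bid (5, 5, 5, 5): truth gives 3; no alternative beats it.
Others bid (5, 5, 5, 8): truth gives 3; no alternative beats it.
(Checking all 81 profiles: 4 have a profitable deviation, 77 do not.)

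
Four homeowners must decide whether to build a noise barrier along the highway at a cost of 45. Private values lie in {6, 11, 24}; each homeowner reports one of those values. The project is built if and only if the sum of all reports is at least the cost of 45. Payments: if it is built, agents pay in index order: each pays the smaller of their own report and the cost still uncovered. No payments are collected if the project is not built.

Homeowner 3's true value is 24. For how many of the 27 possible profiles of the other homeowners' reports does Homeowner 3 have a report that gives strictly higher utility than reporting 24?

Others report (6, 6, 24): truth gives 0; report 11 gives 13 > 0. Violating.
Others report (6, 11, 24): truth gives 0; report 6 gives 18 > 0. Violating.
Others report (6, 24, 6): truth gives 9; report 11 gives 13 > 9. Violating.
Others report (6, 24, 11): truth gives 9; report 6 gives 18 > 9. Violating.
Others report (6, 6, 6): truth gives 0; no alternative beats it.
Others report (6, 6, 11): truth gives 0; no alternative beats it.
(Checking all 27 profiles: 16 have a profitable deviation, 11 do not.)

16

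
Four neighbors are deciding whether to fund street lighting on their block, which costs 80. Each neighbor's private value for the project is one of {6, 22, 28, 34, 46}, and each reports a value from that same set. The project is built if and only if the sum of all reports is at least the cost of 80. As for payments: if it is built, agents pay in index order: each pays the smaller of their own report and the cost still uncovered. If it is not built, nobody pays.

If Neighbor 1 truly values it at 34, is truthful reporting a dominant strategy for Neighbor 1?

Consider the case where Neighbor 2 reports 6, Neighbor 3 reports 6 and Neighbor 4 reports 46.
Truthful report 34: project built, pays 34, utility 34 - 34 = 0.
Report 22 instead: project built, pays 22, utility 34 - 22 = 12.
Since 12 > 0, reporting 22 is strictly better here, so truthful reporting is not dominant.

No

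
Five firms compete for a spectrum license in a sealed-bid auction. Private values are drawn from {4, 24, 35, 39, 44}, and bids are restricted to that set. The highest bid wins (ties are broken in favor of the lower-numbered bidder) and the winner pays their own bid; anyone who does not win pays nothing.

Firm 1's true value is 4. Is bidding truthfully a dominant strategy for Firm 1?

Yes

Check each profile of the others' bids and compare truth against every alternative bid.
Others bid (4, 4, 4, 4): truth gives 0, best alternative gives -20.
Others bid (4, 4, 4, 24): truth gives 0, best alternative gives -20.
Others bid (4, 4, 24, 4): truth gives 0, best alternative gives -20.
Others bid (4, 4, 24, 24): truth gives 0, best alternative gives -20.
Others bid (4, 24, 4, 4): truth gives 0, best alternative gives -20.
Others bid (4, 24, 4, 24): truth gives 0, best alternative gives -20.
(Remaining 619 profiles checked similarly; truth is weakly best in each.)
In every case the truthful bid is at least as good as any alternative, so it is a dominant strategy.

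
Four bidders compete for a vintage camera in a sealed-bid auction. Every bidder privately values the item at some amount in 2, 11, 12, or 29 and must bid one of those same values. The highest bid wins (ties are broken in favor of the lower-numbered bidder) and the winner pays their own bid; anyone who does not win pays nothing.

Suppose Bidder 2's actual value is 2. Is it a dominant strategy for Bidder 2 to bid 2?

Check each profile of the others' bids and compare truth against every alternative bid.
Others bid (2, 2, 2): truth gives 0, best alternative gives -9.
Others bid (2, 2, 11): truth gives 0, best alternative gives -9.
Others bid (2, 11, 2): truth gives 0, best alternative gives -9.
Others bid (2, 11, 11): truth gives 0, best alternative gives -9.
Others bid (2, 2, 12): truth gives 0, best alternative gives 0.
Others bid (2, 2, 29): truth gives 0, best alternative gives 0.
(Remaining 58 profiles checked similarly; truth is weakly best in each.)
In every case the truthful bid is at least as good as any alternative, so it is a dominant strategy.

Yes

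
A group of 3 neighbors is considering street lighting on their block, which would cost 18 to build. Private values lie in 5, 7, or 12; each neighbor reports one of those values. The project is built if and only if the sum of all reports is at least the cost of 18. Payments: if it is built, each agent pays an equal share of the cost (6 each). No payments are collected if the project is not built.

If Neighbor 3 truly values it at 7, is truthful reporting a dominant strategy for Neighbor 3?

No

Consider the case where Neighbor 1 reports 5 and Neighbor 2 reports 5.
Truthful report 7: project not built, utility 0.
Report 12 instead: project built, pays 6, utility 7 - 6 = 1.
Since 1 > 0, reporting 12 is strictly better here, so truthful reporting is not dominant.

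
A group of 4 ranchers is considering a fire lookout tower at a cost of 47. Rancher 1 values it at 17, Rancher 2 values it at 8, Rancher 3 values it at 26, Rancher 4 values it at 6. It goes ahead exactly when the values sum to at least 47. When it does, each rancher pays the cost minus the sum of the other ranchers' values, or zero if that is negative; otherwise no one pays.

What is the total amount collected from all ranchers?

Total value 57 ≥ cost 47, so it is built.
Rancher 1: others sum to 40; max(0, 47 - 40) = 7.
Rancher 2: others sum to 49; max(0, 47 - 49) = 0.
Rancher 3: others sum to 31; max(0, 47 - 31) = 16.
Rancher 4: others sum to 51; max(0, 47 - 51) = 0.
Total collected = 7 + 0 + 16 + 0 = 23.

23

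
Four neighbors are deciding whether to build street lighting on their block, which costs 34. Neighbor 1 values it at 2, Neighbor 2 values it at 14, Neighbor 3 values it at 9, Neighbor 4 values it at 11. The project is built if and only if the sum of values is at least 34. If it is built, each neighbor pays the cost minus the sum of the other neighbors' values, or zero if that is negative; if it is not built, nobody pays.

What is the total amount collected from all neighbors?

28

Total value 36 ≥ cost 34, so it is built.
Neighbor 1: others sum to 34; max(0, 34 - 34) = 0.
Neighbor 2: others sum to 22; max(0, 34 - 22) = 12.
Neighbor 3: others sum to 27; max(0, 34 - 27) = 7.
Neighbor 4: others sum to 25; max(0, 34 - 25) = 9.
Total collected = 0 + 12 + 7 + 9 = 28.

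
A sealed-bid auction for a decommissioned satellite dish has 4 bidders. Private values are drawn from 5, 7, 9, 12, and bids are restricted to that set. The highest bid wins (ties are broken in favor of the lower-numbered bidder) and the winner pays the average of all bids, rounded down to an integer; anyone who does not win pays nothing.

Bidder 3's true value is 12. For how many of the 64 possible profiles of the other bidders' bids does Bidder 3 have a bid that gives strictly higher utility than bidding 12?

Others bid (5, 5, 5): truth gives 6; bid 7 gives 7 > 6. Violating.
Others bid (5, 5, 7): truth gives 5; bid 7 gives 6 > 5. Violating.
Others bid (5, 7, 5): truth gives 5; bid 9 gives 6 > 5. Violating.
Others bid (5, 7, 9): truth gives 4; bid 9 gives 5 > 4. Violating.
Others bid (5, 5, 9): truth gives 5; no alternative beats it.
Others bid (5, 5, 12): truth gives 4; no alternative beats it.
(Checking all 64 profiles: 7 have a profitable deviation, 57 do not.)

7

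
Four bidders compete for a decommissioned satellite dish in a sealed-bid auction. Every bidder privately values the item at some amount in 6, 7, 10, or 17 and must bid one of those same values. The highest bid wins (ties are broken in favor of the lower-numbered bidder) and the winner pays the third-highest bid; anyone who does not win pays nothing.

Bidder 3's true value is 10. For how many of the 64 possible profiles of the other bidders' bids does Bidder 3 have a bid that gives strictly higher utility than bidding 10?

Others bid (6, 6, 17): truth gives 0; bid 17 gives 4 > 0. Violating.
Others bid (6, 7, 17): truth gives 0; bid 17 gives 3 > 0. Violating.
Others bid (6, 10, 6): truth gives 0; bid 17 gives 4 > 0. Violating.
Others bid (6, 10, 7): truth gives 0; bid 17 gives 3 > 0. Violating.
Others bid (6, 6, 6): truth gives 4; no alternative beats it.
Others bid (6, 6, 7): truth gives 4; no alternative beats it.
(Checking all 64 profiles: 12 have a profitable deviation, 52 do not.)

12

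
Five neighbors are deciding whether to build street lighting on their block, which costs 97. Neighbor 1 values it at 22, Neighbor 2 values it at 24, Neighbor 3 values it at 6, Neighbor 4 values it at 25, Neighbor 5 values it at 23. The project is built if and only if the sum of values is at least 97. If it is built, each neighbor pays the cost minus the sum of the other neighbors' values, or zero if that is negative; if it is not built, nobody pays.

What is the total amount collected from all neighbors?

85

Total value 100 ≥ cost 97, so it is built.
Neighbor 1: others sum to 78; max(0, 97 - 78) = 19.
Neighbor 2: others sum to 76; max(0, 97 - 76) = 21.
Neighbor 3: others sum to 94; max(0, 97 - 94) = 3.
Neighbor 4: others sum to 75; max(0, 97 - 75) = 22.
Neighbor 5: others sum to 77; max(0, 97 - 77) = 20.
Total collected = 19 + 21 + 3 + 22 + 20 = 85.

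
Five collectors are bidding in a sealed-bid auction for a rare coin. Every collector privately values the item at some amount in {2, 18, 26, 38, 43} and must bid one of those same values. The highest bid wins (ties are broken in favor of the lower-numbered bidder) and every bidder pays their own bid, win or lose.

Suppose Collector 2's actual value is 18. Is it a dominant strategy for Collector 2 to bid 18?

No

Consider the case where Collector 1 bids 2, Collector 3 bids 2, Collector 4 bids 2 and Collector 5 bids 26.
Truthful bid 18: loses but pays 18, utility -18.
Bid 2 instead: loses but pays 2, utility -2.
Since -2 > -18, bidding 2 is strictly better here, so truthful bidding is not dominant.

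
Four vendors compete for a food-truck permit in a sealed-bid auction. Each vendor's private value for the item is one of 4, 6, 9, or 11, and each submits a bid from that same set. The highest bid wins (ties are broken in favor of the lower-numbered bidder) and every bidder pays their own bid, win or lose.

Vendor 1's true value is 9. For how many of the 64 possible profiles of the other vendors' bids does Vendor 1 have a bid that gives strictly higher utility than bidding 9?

45

Others bid (4, 4, 4): truth gives 0; bid 4 gives 5 > 0. Violating.
Others bid (4, 4, 6): truth gives 0; bid 6 gives 3 > 0. Violating.
Others bid (4, 4, 11): truth gives -9; bid 11 gives -2 > -9. Violating.
Others bid (4, 6, 4): truth gives 0; bid 6 gives 3 > 0. Violating.
Others bid (4, 4, 9): truth gives 0; no alternative beats it.
Others bid (4, 6, 9): truth gives 0; no alternative beats it.
(Checking all 64 profiles: 45 have a profitable deviation, 19 do not.)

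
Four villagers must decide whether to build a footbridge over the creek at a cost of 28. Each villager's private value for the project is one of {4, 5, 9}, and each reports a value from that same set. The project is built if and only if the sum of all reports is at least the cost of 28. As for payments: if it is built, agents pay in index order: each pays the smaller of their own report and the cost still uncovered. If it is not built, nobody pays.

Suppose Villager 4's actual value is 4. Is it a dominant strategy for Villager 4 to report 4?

Yes

Check each profile of the others' reports and compare truth against every alternative report.
Others report (5, 9, 9): truth gives 0, best alternative gives -1.
Others report (9, 5, 9): truth gives 0, best alternative gives -1.
Others report (9, 9, 5): truth gives 0, best alternative gives -1.
Others report (9, 9, 9): truth gives 3, best alternative gives 3.
Others report (4, 4, 4): truth gives 0, best alternative gives 0.
Others report (4, 4, 5): truth gives 0, best alternative gives 0.
(Remaining 21 profiles checked similarly; truth is weakly best in each.)
In every case the truthful report is at least as good as any alternative, so it is a dominant strategy.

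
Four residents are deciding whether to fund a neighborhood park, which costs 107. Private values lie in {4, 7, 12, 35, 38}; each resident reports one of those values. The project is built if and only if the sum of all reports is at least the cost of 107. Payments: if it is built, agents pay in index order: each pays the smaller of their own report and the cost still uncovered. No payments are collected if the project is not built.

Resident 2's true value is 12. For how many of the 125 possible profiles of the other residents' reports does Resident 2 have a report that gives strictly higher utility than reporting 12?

8

Others report (35, 35, 35): truth gives 0; report 4 gives 8 > 0. Violating.
Others report (35, 35, 38): truth gives 0; report 4 gives 8 > 0. Violating.
Others report (35, 38, 35): truth gives 0; report 4 gives 8 > 0. Violating.
Others report (35, 38, 38): truth gives 0; report 4 gives 8 > 0. Violating.
Others report (4, 4, 4): truth gives 0; no alternative beats it.
Others report (4, 4, 7): truth gives 0; no alternative beats it.
(Checking all 125 profiles: 8 have a profitable deviation, 117 do not.)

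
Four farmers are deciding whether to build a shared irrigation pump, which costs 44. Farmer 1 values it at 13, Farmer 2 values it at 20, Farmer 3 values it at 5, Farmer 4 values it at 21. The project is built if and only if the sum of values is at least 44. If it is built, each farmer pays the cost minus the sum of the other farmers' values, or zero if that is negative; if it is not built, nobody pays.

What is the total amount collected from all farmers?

Total value 59 ≥ cost 44, so it is built.
Farmer 1: others sum to 46; max(0, 44 - 46) = 0.
Farmer 2: others sum to 39; max(0, 44 - 39) = 5.
Farmer 3: others sum to 54; max(0, 44 - 54) = 0.
Farmer 4: others sum to 38; max(0, 44 - 38) = 6.
Total collected = 0 + 5 + 0 + 6 = 11.

11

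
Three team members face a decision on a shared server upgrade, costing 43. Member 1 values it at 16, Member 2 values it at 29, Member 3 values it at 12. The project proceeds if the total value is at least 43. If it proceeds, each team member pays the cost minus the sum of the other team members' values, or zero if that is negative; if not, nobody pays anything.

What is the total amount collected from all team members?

17

Total value 57 ≥ cost 43, so it is built.
Member 1: others sum to 41; max(0, 43 - 41) = 2.
Member 2: others sum to 28; max(0, 43 - 28) = 15.
Member 3: others sum to 45; max(0, 43 - 45) = 0.
Total collected = 2 + 15 + 0 = 17.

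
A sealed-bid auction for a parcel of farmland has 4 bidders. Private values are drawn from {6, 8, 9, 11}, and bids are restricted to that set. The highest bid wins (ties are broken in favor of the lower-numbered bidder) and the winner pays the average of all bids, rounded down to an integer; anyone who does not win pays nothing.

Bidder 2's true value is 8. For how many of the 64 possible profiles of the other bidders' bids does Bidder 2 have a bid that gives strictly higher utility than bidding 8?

Others bid (6, 6, 9): truth gives 0; bid 9 gives 1 > 0. Violating.
Others bid (6, 9, 6): truth gives 0; bid 9 gives 1 > 0. Violating.
Others bid (8, 6, 6): truth gives 0; bid 9 gives 1 > 0. Violating.
Others bid (8, 6, 8): truth gives 0; bid 9 gives 1 > 0. Violating.
Others bid (6, 6, 6): truth gives 2; no alternative beats it.
Others bid (6, 6, 8): truth gives 1; no alternative beats it.
(Checking all 64 profiles: 5 have a profitable deviation, 59 do not.)

5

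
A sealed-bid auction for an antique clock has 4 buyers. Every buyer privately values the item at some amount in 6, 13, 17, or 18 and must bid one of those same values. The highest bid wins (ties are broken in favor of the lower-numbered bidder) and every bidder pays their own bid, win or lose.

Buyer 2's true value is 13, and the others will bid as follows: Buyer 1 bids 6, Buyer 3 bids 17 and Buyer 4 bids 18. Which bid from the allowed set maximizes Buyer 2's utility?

Bid 6: loses but pays 6, utility -6.
Bid 13: loses but pays 13, utility -13.
Bid 17: loses but pays 17, utility -17.
Bid 18: wins, pays 18, utility 13 - 18 = -5.
The best choice is 18 with utility -5.

18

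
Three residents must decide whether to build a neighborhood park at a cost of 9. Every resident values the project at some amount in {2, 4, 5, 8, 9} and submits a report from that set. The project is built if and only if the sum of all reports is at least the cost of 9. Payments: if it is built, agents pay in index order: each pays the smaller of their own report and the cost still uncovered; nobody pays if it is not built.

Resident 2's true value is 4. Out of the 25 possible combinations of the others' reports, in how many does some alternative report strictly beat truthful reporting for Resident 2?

12

Others report (2, 5): truth gives 0; report 2 gives 2 > 0. Violating.
Others report (2, 8): truth gives 0; report 2 gives 2 > 0. Violating.
Others report (2, 9): truth gives 0; report 2 gives 2 > 0. Violating.
Others report (4, 4): truth gives 0; report 2 gives 2 > 0. Violating.
Others report (2, 2): truth gives 0; no alternative beats it.
Others report (2, 4): truth gives 0; no alternative beats it.
(Checking all 25 profiles: 12 have a profitable deviation, 13 do not.)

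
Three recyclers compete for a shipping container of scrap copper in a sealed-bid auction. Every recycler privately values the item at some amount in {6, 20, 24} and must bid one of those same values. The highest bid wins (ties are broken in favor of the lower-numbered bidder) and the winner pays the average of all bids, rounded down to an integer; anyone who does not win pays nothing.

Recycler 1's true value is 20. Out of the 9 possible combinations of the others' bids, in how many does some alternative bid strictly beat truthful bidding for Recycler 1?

3

Others bid (6, 6): truth gives 10; bid 6 gives 14 > 10. Violating.
Others bid (6, 24): truth gives 0; bid 24 gives 2 > 0. Violating.
Others bid (24, 6): truth gives 0; bid 24 gives 2 > 0. Violating.
Others bid (6, 20): truth gives 5; no alternative beats it.
Others bid (20, 6): truth gives 5; no alternative beats it.
(Checking all 9 profiles: 3 have a profitable deviation, 6 do not.)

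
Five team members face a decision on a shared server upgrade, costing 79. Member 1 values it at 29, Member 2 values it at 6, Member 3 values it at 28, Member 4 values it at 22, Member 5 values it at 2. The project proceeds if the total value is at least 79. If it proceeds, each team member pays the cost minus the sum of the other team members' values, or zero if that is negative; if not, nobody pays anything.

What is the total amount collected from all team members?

Total value 87 ≥ cost 79, so it is built.
Member 1: others sum to 58; max(0, 79 - 58) = 21.
Member 2: others sum to 81; max(0, 79 - 81) = 0.
Member 3: others sum to 59; max(0, 79 - 59) = 20.
Member 4: others sum to 65; max(0, 79 - 65) = 14.
Member 5: others sum to 85; max(0, 79 - 85) = 0.
Total collected = 21 + 0 + 20 + 14 + 0 = 55.

55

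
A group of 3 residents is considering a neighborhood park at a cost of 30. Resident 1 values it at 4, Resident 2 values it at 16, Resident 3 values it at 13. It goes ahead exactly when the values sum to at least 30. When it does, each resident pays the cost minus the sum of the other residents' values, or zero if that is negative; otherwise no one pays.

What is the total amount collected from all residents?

24

Total value 33 ≥ cost 30, so it is built.
Resident 1: others sum to 29; max(0, 30 - 29) = 1.
Resident 2: others sum to 17; max(0, 30 - 17) = 13.
Resident 3: others sum to 20; max(0, 30 - 20) = 10.
Total collected = 1 + 13 + 10 = 24.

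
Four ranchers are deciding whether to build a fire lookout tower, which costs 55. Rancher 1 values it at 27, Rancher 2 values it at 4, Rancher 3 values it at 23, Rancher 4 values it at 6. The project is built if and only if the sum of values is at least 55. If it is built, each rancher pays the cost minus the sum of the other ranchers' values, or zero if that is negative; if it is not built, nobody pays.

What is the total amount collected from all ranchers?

Total value 60 ≥ cost 55, so it is built.
Rancher 1: others sum to 33; max(0, 55 - 33) = 22.
Rancher 2: others sum to 56; max(0, 55 - 56) = 0.
Rancher 3: others sum to 37; max(0, 55 - 37) = 18.
Rancher 4: others sum to 54; max(0, 55 - 54) = 1.
Total collected = 22 + 0 + 18 + 1 = 41.

41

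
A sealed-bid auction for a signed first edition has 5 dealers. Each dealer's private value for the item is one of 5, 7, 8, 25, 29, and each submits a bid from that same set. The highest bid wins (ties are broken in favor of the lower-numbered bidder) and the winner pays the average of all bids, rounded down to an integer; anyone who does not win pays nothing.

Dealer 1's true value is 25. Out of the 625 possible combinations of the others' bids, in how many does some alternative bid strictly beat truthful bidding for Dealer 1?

Others bid (5, 5, 5, 5): truth gives 16; bid 5 gives 20 > 16. Violating.
Others bid (5, 5, 5, 7): truth gives 16; bid 7 gives 20 > 16. Violating.
Others bid (5, 5, 5, 8): truth gives 16; bid 8 gives 19 > 16. Violating.
Others bid (5, 5, 5, 29): truth gives 0; bid 29 gives 11 > 0. Violating.
Others bid (5, 5, 5, 25): truth gives 12; no alternative beats it.
Others bid (5, 5, 7, 25): truth gives 12; no alternative beats it.
(Checking all 625 profiles: 435 have a profitable deviation, 190 do not.)

435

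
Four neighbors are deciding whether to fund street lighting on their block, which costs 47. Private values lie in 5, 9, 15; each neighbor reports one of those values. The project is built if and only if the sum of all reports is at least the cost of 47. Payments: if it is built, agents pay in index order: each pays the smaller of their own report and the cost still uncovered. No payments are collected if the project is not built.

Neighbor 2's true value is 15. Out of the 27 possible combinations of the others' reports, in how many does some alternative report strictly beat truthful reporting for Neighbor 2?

4

Others report (9, 15, 15): truth gives 0; report 9 gives 6 > 0. Violating.
Others report (15, 9, 15): truth gives 0; report 9 gives 6 > 0. Violating.
Others report (15, 15, 9): truth gives 0; report 9 gives 6 > 0. Violating.
Others report (15, 15, 15): truth gives 0; report 5 gives 10 > 0. Violating.
Others report (5, 5, 5): truth gives 0; no alternative beats it.
Others report (5, 5, 9): truth gives 0; no alternative beats it.
(Checking all 27 profiles: 4 have a profitable deviation, 23 do not.)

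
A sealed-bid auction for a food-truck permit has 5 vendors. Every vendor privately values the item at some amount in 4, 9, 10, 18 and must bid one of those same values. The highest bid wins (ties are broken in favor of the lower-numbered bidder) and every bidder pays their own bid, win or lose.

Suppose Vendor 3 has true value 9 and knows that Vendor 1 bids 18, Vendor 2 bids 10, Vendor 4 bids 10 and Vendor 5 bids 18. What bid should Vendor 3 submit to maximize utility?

Bid 4: loses but pays 4, utility -4.
Bid 9: loses but pays 9, utility -9.
Bid 10: loses but pays 10, utility -10.
Bid 18: loses but pays 18, utility -18.
The best choice is 4 with utility -4.

4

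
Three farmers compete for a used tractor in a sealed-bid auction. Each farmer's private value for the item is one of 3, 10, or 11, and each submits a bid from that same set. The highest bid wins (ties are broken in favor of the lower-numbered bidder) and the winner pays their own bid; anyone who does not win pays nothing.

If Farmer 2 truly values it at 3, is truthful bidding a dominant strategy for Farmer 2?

Yes

Check each profile of the others' bids and compare truth against every alternative bid.
Others bid (3, 3): truth gives 0, best alternative gives -7.
Others bid (3, 10): truth gives 0, best alternative gives -7.
Others bid (3, 11): truth gives 0, best alternative gives 0.
Others bid (10, 3): truth gives 0, best alternative gives 0.
Others bid (10, 10): truth gives 0, best alternative gives 0.
Others bid (10, 11): truth gives 0, best alternative gives 0.
(Remaining 3 profiles checked similarly; truth is weakly best in each.)
In every case the truthful bid is at least as good as any alternative, so it is a dominant strategy.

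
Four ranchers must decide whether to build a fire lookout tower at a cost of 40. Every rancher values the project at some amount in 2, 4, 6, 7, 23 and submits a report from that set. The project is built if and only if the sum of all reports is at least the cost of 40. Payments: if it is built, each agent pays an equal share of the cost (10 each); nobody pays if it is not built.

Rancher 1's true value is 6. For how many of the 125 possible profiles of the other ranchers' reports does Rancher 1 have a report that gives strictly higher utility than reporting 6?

18

Others report (4, 7, 23): truth gives -4; report 2 gives 0 > -4. Violating.
Others report (4, 23, 7): truth gives -4; report 2 gives 0 > -4. Violating.
Others report (6, 6, 23): truth gives -4; report 2 gives 0 > -4. Violating.
Others report (6, 7, 23): truth gives -4; report 2 gives 0 > -4. Violating.
Others report (2, 2, 2): truth gives 0; no alternative beats it.
Others report (2, 2, 4): truth gives 0; no alternative beats it.
(Checking all 125 profiles: 18 have a profitable deviation, 107 do not.)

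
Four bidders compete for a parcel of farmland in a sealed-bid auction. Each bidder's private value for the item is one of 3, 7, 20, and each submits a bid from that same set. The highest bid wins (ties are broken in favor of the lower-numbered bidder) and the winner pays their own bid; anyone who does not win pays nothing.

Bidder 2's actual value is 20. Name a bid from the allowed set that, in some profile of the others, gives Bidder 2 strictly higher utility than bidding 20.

Suppose Bidder 1 bids 3, Bidder 3 bids 3 and Bidder 4 bids 3.
Bid 20: wins, pays 20, utility 20 - 20 = 0.
Bid 7: wins, pays 7, utility 20 - 7 = 13.
So bidding 7 beats truth here (13 > 0).

7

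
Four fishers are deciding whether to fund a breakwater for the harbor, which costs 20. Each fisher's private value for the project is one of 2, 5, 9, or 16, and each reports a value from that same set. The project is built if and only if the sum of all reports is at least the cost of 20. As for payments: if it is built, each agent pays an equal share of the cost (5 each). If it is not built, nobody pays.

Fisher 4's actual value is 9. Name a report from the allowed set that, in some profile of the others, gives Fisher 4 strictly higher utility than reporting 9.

Suppose Fisher 1 reports 2, Fisher 2 reports 2 and Fisher 3 reports 2.
Report 9: project not built, utility 0.
Report 16: project built, pays 5, utility 9 - 5 = 4.
So reporting 16 beats truth here (4 > 0).

16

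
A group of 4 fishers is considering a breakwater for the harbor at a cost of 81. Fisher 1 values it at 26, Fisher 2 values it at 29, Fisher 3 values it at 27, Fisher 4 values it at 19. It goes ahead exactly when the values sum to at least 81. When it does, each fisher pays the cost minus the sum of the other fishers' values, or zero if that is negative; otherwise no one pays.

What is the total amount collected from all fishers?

22

Total value 101 ≥ cost 81, so it is built.
Fisher 1: others sum to 75; max(0, 81 - 75) = 6.
Fisher 2: others sum to 72; max(0, 81 - 72) = 9.
Fisher 3: others sum to 74; max(0, 81 - 74) = 7.
Fisher 4: others sum to 82; max(0, 81 - 82) = 0.
Total collected = 6 + 9 + 7 + 0 = 22.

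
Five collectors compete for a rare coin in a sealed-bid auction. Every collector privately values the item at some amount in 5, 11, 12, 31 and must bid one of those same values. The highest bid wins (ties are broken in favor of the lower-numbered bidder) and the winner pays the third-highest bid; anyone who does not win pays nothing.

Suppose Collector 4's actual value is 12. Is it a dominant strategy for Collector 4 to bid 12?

No

Consider the case where Collector 1 bids 5, Collector 2 bids 5, Collector 3 bids 5 and Collector 5 bids 31.
Truthful bid 12: loses, pays 0, utility 0.
Bid 31 instead: wins, pays 5, utility 12 - 5 = 7.
Since 7 > 0, bidding 31 is strictly better here, so truthful bidding is not dominant.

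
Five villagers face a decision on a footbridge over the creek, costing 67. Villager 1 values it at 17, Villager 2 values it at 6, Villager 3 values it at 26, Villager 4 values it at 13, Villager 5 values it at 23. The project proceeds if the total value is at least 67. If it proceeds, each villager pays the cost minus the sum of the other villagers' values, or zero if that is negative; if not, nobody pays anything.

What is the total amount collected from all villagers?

Total value 85 ≥ cost 67, so it is built.
Villager 1: others sum to 68; max(0, 67 - 68) = 0.
Villager 2: others sum to 79; max(0, 67 - 79) = 0.
Villager 3: others sum to 59; max(0, 67 - 59) = 8.
Villager 4: others sum to 72; max(0, 67 - 72) = 0.
Villager 5: others sum to 62; max(0, 67 - 62) = 5.
Total collected = 0 + 0 + 8 + 0 + 5 = 13.

13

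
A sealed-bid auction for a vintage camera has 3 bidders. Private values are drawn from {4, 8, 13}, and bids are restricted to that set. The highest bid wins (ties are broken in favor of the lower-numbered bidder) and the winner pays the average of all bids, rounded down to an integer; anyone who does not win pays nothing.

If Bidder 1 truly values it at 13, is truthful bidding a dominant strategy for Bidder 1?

Consider the case where Bidder 2 bids 4 and Bidder 3 bids 4.
Truthful bid 13: wins, pays 7, utility 13 - 7 = 6.
Bid 4 instead: wins, pays 4, utility 13 - 4 = 9.
Since 9 > 6, bidding 4 is strictly better here, so truthful bidding is not dominant.

No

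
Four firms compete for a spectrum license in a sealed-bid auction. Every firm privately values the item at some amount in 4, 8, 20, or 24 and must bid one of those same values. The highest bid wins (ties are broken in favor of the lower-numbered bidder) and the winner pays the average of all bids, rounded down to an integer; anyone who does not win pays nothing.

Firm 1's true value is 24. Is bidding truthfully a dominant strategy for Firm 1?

No

Consider the case where Firm 2 bids 4, Firm 3 bids 4 and Firm 4 bids 4.
Truthful bid 24: wins, pays 9, utility 24 - 9 = 15.
Bid 4 instead: wins, pays 4, utility 24 - 4 = 20.
Since 20 > 15, bidding 4 is strictly better here, so truthful bidding is not dominant.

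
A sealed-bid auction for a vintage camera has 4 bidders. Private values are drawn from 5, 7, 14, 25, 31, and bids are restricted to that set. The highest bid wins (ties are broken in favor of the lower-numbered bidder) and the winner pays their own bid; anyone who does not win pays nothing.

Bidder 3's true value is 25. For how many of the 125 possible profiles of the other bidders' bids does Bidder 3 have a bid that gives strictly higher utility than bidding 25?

Others bid (5, 5, 5): truth gives 0; bid 7 gives 18 > 0. Violating.
Others bid (5, 5, 7): truth gives 0; bid 7 gives 18 > 0. Violating.
Others bid (5, 5, 14): truth gives 0; bid 14 gives 11 > 0. Violating.
Others bid (5, 7, 5): truth gives 0; bid 14 gives 11 > 0. Violating.
Others bid (5, 5, 25): truth gives 0; no alternative beats it.
Others bid (5, 5, 31): truth gives 0; no alternative beats it.
(Checking all 125 profiles: 12 have a profitable deviation, 113 do not.)

12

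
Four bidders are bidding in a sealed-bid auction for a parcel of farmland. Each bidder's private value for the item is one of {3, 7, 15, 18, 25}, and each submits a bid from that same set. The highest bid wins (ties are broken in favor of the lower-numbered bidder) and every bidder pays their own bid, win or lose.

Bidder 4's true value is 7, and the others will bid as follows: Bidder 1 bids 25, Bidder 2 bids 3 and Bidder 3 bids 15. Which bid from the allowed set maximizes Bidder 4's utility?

Bid 3: loses but pays 3, utility -3.
Bid 7: loses but pays 7, utility -7.
Bid 15: loses but pays 15, utility -15.
Bid 18: loses but pays 18, utility -18.
Bid 25: loses but pays 25, utility -25.
The best choice is 3 with utility -3.

3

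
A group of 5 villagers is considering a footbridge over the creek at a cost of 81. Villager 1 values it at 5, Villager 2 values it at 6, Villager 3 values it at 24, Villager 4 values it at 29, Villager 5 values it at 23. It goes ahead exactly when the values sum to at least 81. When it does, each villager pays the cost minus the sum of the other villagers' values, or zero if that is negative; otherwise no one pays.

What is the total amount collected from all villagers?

Total value 87 ≥ cost 81, so it is built.
Villager 1: others sum to 82; max(0, 81 - 82) = 0.
Villager 2: others sum to 81; max(0, 81 - 81) = 0.
Villager 3: others sum to 63; max(0, 81 - 63) = 18.
Villager 4: others sum to 58; max(0, 81 - 58) = 23.
Villager 5: others sum to 64; max(0, 81 - 64) = 17.
Total collected = 0 + 0 + 18 + 23 + 17 = 58.

58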